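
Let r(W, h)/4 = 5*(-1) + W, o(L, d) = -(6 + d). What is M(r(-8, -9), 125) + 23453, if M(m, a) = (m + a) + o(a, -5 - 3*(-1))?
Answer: 23522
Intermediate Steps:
o(L, d) = -6 - d
r(W, h) = -20 + 4*W (r(W, h) = 4*(5*(-1) + W) = 4*(-5 + W) = -20 + 4*W)
M(m, a) = -4 + a + m (M(m, a) = (m + a) + (-6 - (-5 - 3*(-1))) = (a + m) + (-6 - (-5 + 3)) = (a + m) + (-6 - 1*(-2)) = (a + m) + (-6 + 2) = (a + m) - 4 = -4 + a + m)
M(r(-8, -9), 125) + 23453 = (-4 + 125 + (-20 + 4*(-8))) + 23453 = (-4 + 125 + (-20 - 32)) + 23453 = (-4 + 125 - 52) + 23453 = 69 + 23453 = 23522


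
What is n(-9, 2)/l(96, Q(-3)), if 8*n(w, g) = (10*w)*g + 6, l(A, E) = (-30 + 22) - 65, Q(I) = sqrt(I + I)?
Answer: 87/292 ≈ 0.29795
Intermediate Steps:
Q(I) = sqrt(2)*sqrt(I) (Q(I) = sqrt(2*I) = sqrt(2)*sqrt(I))
l(A, E) = -73 (l(A, E) = -8 - 65 = -73)
n(w, g) = 3/4 + 5*g*w/4 (n(w, g) = ((10*w)*g + 6)/8 = (10*g*w + 6)/8 = (6 + 10*g*w)/8 = 3/4 + 5*g*w/4)
n(-9, 2)/l(96, Q(-3)) = (3/4 + (5/4)*2*(-9))/(-73) = (3/4 - 45/2)*(-1/73) = -87/4*(-1/73) = 87/292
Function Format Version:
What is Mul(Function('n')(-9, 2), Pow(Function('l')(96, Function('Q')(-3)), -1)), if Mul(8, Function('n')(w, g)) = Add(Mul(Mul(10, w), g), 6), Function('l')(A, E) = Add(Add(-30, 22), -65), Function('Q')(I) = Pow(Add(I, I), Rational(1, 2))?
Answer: Rational(87, 292) ≈ 0.29795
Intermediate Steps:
Function('Q')(I) = Mul(Pow(2, Rational(1, 2)), Pow(I, Rational(1, 2))) (Function('Q')(I) = Pow(Mul(2, I), Rational(1, 2)) = Mul(Pow(2, Rational(1, 2)), Pow(I, Rational(1, 2))))
Function('l')(A, E) = -73 (Function('l')(A, E) = Add(-8, -65) = -73)
Function('n')(w, g) = Add(Rational(3, 4), Mul(Rational(5, 4), g, w)) (Function('n')(w, g) = Mul(Rational(1, 8), Add(Mul(Mul(10, w), g), 6)) = Mul(Rational(1, 8), Add(Mul(10, g, w), 6)) = Mul(Rational(1, 8), Add(6, Mul(10, g, w))) = Add(Rational(3, 4), Mul(Rational(5, 4), g, w)))
Mul(Function('n')(-9, 2), Pow(Function('l')(96, Function('Q')(-3)), -1)) = Mul(Add(Rational(3, 4), Mul(Rational(5, 4), 2, -9)), Pow(-73, -1)) = Mul(Add(Rational(3, 4), Rational(-45, 2)), Rational(-1, 73)) = Mul(Rational(-87, 4), Rational(-1, 73)) = Rational(87, 292)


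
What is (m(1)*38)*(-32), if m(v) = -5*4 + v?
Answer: 23104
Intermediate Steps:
m(v) = -20 + v
(m(1)*38)*(-32) = ((-20 + 1)*38)*(-32) = -19*38*(-32) = -722*(-32) = 23104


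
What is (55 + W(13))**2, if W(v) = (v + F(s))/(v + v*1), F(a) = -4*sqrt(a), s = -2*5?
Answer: 2082089/676 - 222*I*sqrt(10)/13 ≈ 3080.0 - 54.002*I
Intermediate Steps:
s = -10
W(v) = (v - 4*I*sqrt(10))/(2*v) (W(v) = (v - 4*I*sqrt(10))/(v + v*1) = (v - 4*I*sqrt(10))/(v + v) = (v - 4*I*sqrt(10))/((2*v)) = (v - 4*I*sqrt(10))*(1/(2*v)) = (v - 4*I*sqrt(10))/(2*v))
(55 + W(13))**2 = (55 + (1/2)*(13 - 4*I*sqrt(10))/13)**2 = (55 + (1/2)*(1/13)*(13 - 4*I*sqrt(10)))**2 = (55 + (1/2 - 2*I*sqrt(10)/13))**2 = (111/2 - 2*I*sqrt(10)/13)**2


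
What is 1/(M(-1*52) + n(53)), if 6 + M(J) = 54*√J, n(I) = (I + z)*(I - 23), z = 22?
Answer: 187/432264 - 3*I*√13/144088 ≈ 0.00043261 - 7.507e-5*I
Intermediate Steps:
n(I) = (-23 + I)*(22 + I) (n(I) = (I + 22)*(I - 23) = (22 + I)*(-23 + I) = (-23 + I)*(22 + I))
M(J) = -6 + 54*√J
1/(M(-1*52) + n(53)) = 1/((-6 + 54*√(-1*52)) + (-506 + 53² - 1*53)) = 1/((-6 + 54*√(-52)) + (-506 + 2809 - 53)) = 1/((-6 + 54*(2*I*√13)) + 2250) = 1/((-6 + 108*I*√13) + 2250) = 1/(2244 + 108*I*√13)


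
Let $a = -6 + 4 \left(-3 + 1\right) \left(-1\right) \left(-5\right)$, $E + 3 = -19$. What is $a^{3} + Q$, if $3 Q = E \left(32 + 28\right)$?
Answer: $-97776$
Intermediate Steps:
$E = -22$ ($E = -3 - 19 = -22$)
$a = -46$ ($a = -6 + 4 \left(-2\right) \left(-1\right) \left(-5\right) = -6 + \left(-8\right) \left(-1\right) \left(-5\right) = -6 + 8 \left(-5\right) = -6 - 40 = -46$)
$Q = -440$ ($Q = \frac{\left(-22\right) \left(32 + 28\right)}{3} = \frac{\left(-22\right) 60}{3} = \frac{1}{3} \left(-1320\right) = -440$)
$a^{3} + Q = \left(-46\right)^{3} - 440 = -97336 - 440 = -97776$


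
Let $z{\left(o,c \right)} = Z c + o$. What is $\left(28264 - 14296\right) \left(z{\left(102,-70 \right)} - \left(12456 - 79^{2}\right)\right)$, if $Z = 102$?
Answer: $-185117904$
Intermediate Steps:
$z{\left(o,c \right)} = o + 102 c$ ($z{\left(o,c \right)} = 102 c + o = o + 102 c$)
$\left(28264 - 14296\right) \left(z{\left(102,-70 \right)} - \left(12456 - 79^{2}\right)\right) = \left(28264 - 14296\right) \left(\left(102 + 102 \left(-70\right)\right) - \left(12456 - 79^{2}\right)\right) = 13968 \left(\left(102 - 7140\right) + \left(6241 - 12456\right)\right) = 13968 \left(-7038 - 6215\right) = 13968 \left(-13253\right) = -185117904$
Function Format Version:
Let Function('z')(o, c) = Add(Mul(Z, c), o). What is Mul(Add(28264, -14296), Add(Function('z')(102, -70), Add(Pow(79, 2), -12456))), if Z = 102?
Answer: -185117904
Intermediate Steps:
Function('z')(o, c) = Add(o, Mul(102, c)) (Function('z')(o, c) = Add(Mul(102, c), o) = Add(o, Mul(102, c)))
Mul(Add(28264, -14296), Add(Function('z')(102, -70), Add(Pow(79, 2), -12456))) = Mul(Add(28264, -14296), Add(Add(102, Mul(102, -70)), Add(Pow(79, 2), -12456))) = Mul(13968, Add(Add(102, -7140), Add(6241, -12456))) = Mul(13968, Add(-7038, -6215)) = Mul(13968, -13253) = -185117904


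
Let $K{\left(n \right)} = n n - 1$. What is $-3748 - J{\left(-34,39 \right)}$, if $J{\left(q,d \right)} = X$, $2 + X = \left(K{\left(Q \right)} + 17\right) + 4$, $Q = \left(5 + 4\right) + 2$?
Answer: $-3887$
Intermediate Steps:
$Q = 11$ ($Q = 9 + 2 = 11$)
$K{\left(n \right)} = -1 + n^{2}$ ($K{\left(n \right)} = n^{2} - 1 = -1 + n^{2}$)
$X = 139$ ($X = -2 + \left(\left(\left(-1 + 11^{2}\right) + 17\right) + 4\right) = -2 + \left(\left(\left(-1 + 121\right) + 17\right) + 4\right) = -2 + \left(\left(120 + 17\right) + 4\right) = -2 + \left(137 + 4\right) = -2 + 141 = 139$)
$J{\left(q,d \right)} = 139$
$-3748 - J{\left(-34,39 \right)} = -3748 - 139 = -3887$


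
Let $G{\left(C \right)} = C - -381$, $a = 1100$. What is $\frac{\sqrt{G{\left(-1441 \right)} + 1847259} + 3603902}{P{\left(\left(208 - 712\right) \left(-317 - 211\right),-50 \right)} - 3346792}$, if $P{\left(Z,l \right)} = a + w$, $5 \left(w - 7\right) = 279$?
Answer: $- \frac{9009755}{8364073} - \frac{5 \sqrt{1846199}}{16728146} \approx -1.0776$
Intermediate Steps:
$w = \frac{314}{5}$ ($w = 7 + \frac{1}{5} \cdot 279 = 7 + \frac{279}{5} = \frac{314}{5} \approx 62.8$)
$G{\left(C \right)} = 381 + C$ ($G{\left(C \right)} = C + 381 = 381 + C$)
$P{\left(Z,l \right)} = \frac{5814}{5}$ ($P{\left(Z,l \right)} = 1100 + \frac{314}{5} = \frac{5814}{5}$)
$\frac{\sqrt{G{\left(-1441 \right)} + 1847259} + 3603902}{P{\left(\left(208 - 712\right) \left(-317 - 211\right),-50 \right)} - 3346792} = \frac{\sqrt{\left(381 - 1441\right) + 1847259} + 3603902}{\frac{5814}{5} - 3346792} = \frac{\sqrt{-1060 + 1847259} + 3603902}{- \frac{16728146}{5}} = \left(\sqrt{1846199} + 3603902\right) \left(- \frac{5}{16728146}\right) = \left(3603902 + \sqrt{1846199}\right) \left(- \frac{5}{16728146}\right) = - \frac{9009755}{8364073} - \frac{5 \sqrt{1846199}}{16728146}$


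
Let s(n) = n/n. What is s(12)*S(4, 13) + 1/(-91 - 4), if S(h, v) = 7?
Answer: 664/95 ≈ 6.9895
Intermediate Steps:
s(n) = 1
s(12)*S(4, 13) + 1/(-91 - 4) = 1*7 + 1/(-91 - 4) = 7 + 1/(-95) = 7 - 1/95 = 664/95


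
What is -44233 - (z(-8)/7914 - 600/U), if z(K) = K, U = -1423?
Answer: -249070031471/5630811 ≈ -44233.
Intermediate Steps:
-44233 - (z(-8)/7914 - 600/U) = -44233 - (-8/7914 - 600/(-1423)) = -44233 - (-8*1/7914 - 600*(-1/1423)) = -44233 - (-4/3957 + 600/1423) = -44233 - 1*2368508/5630811 = -44233 - 2368508/5630811 = -249070031471/5630811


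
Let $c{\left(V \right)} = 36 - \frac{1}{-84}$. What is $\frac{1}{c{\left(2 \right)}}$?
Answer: $\frac{84}{3025} \approx 0.027769$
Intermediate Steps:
$c{\left(V \right)} = \frac{3025}{84}$ ($c{\left(V \right)} = 36 - - \frac{1}{84} = 36 + \frac{1}{84} = \frac{3025}{84}$)
$\frac{1}{c{\left(2 \right)}} = \frac{1}{\frac{3025}{84}} = \frac{84}{3025}$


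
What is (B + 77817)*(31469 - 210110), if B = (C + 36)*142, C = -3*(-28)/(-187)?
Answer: -2768184314595/187 ≈ -1.4803e+10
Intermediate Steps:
C = -84/187 (C = 84*(-1/187) = -84/187 ≈ -0.44920)
B = 944016/187 (B = (-84/187 + 36)*142 = (6648/187)*142 = 944016/187 ≈ 5048.2)
(B + 77817)*(31469 - 210110) = (944016/187 + 77817)*(31469 - 210110) = (15495795/187)*(-178641) = -2768184314595/187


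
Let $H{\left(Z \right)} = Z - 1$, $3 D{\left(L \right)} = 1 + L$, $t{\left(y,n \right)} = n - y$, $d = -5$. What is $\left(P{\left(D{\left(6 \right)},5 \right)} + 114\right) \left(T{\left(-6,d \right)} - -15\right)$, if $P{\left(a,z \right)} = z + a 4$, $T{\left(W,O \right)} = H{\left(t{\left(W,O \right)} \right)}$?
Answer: $1925$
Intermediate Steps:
$D{\left(L \right)} = \frac{1}{3} + \frac{L}{3}$ ($D{\left(L \right)} = \frac{1 + L}{3} = \frac{1}{3} + \frac{L}{3}$)
$H{\left(Z \right)} = -1 + Z$ ($H{\left(Z \right)} = Z - 1 = -1 + Z$)
$T{\left(W,O \right)} = -1 + O - W$ ($T{\left(W,O \right)} = -1 + \left(O - W\right) = -1 + O - W$)
$P{\left(a,z \right)} = z + 4 a$
$\left(P{\left(D{\left(6 \right)},5 \right)} + 114\right) \left(T{\left(-6,d \right)} - -15\right) = \left(\left(5 + 4 \left(\frac{1}{3} + \frac{1}{3} \cdot 6\right)\right) + 114\right) \left(\left(-1 - 5 - -6\right) - -15\right) = \left(\left(5 + 4 \left(\frac{1}{3} + 2\right)\right) + 114\right) \left(\left(-1 - 5 + 6\right) + 15\right) = \left(\left(5 + 4 \cdot \frac{7}{3}\right) + 114\right) \left(0 + 15\right) = \left(\left(5 + \frac{28}{3}\right) + 114\right) 15 = \left(\frac{43}{3} + 114\right) 15 = \frac{385}{3} \cdot 15 = 1925$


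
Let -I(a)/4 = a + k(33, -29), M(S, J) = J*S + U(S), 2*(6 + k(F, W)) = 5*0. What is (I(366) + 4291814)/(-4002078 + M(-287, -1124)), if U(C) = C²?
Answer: -390034/327011 ≈ -1.1927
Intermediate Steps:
k(F, W) = -6 (k(F, W) = -6 + (5*0)/2 = -6 + (½)*0 = -6 + 0 = -6)
M(S, J) = S² + J*S (M(S, J) = J*S + S² = S² + J*S)
I(a) = 24 - 4*a (I(a) = -4*(a - 6) = -4*(-6 + a) = 24 - 4*a)
(I(366) + 4291814)/(-4002078 + M(-287, -1124)) = ((24 - 4*366) + 4291814)/(-4002078 - 287*(-1124 - 287)) = ((24 - 1464) + 4291814)/(-4002078 - 287*(-1411)) = (-1440 + 4291814)/(-4002078 + 404957) = 4290374/(-3597121) = 4290374*(-1/3597121) = -390034/327011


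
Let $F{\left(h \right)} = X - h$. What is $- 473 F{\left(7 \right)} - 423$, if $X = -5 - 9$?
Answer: $9510$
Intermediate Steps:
$X = -14$ ($X = -5 - 9 = -14$)
$F{\left(h \right)} = -14 - h$
$- 473 F{\left(7 \right)} - 423 = - 473 \left(-14 - 7\right) - 423 = \left(-473\right) \left(-21\right) - 423 = 9933 - 423 = 9510$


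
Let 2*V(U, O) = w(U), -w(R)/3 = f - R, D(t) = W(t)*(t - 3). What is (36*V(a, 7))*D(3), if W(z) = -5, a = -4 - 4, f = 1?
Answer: 0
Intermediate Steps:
a = -8
D(t) = 15 - 5*t (D(t) = -5*(t - 3) = -5*(-3 + t) = 15 - 5*t)
w(R) = -3 + 3*R (w(R) = -3*(1 - R) = -3 + 3*R)
V(U, O) = -3/2 + 3*U/2 (V(U, O) = (-3 + 3*U)/2 = -3/2 + 3*U/2)
(36*V(a, 7))*D(3) = (36*(-3/2 + (3/2)*(-8)))*(15 - 5*3) = (36*(-3/2 - 12))*(15 - 15) = (36*(-27/2))*0 = -486*0 = 0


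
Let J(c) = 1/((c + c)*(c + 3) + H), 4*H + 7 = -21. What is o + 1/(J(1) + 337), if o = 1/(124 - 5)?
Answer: 457/40222 ≈ 0.011362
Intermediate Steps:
o = 1/119 ≈ 0.0084034
H = -7 (H = -7/4 + (¼)*(-21) = -7/4 - 21/4 = -7)
J(c) = 1/(-7 + 2*c*(3 + c)) (J(c) = 1/((c + c)*(c + 3) - 7) = 1/((2*c)*(3 + c) - 7) = 1/(2*c*(3 + c) - 7) = 1/(-7 + 2*c*(3 + c)))
o + 1/(J(1) + 337) = 1/119 + 1/(1/(-7 + 2*1² + 6*1) + 337) = 1/119 + 1/(1/(-7 + 2*1 + 6) + 337) = 1/119 + 1/(1/(-7 + 2 + 6) + 337) = 1/119 + 1/(1/1 + 337) = 1/119 + 1/(1 + 337) = 1/119 + 1/338 = 457/40222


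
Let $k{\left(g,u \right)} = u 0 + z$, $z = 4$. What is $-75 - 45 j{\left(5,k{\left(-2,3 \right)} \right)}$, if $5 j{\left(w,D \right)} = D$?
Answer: $-111$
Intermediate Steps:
$k{\left(g,u \right)} = 4$ ($k{\left(g,u \right)} = u 0 + 4 = 0 + 4 = 4$)
$j{\left(w,D \right)} = \frac{D}{5}$
$-75 - 45 j{\left(5,k{\left(-2,3 \right)} \right)} = -75 - 45 \cdot \frac{1}{5} \cdot 4 = -75 - 36 = -111$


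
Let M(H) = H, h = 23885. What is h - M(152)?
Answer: 23733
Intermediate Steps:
h - M(152) = 23885 - 1*152 = 23885 - 152 = 23733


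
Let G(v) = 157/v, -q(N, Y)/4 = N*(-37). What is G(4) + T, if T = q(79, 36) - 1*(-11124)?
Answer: 91421/4 ≈ 22855.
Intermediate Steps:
q(N, Y) = 148*N (q(N, Y) = -4*N*(-37) = -(-148)*N = 148*N)
T = 22816 (T = 148*79 - 1*(-11124) = 11692 + 11124 = 22816)
G(4) + T = 157/4 + 22816 = 91421/4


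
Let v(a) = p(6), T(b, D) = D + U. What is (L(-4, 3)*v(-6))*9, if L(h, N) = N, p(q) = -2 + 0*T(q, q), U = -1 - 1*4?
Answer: -54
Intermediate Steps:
U = -5 (U = -1 - 4 = -5)
T(b, D) = -5 + D (T(b, D) = D - 5 = -5 + D)
p(q) = -2 (p(q) = -2 + 0*(-5 + q) = -2 + 0 = -2)
v(a) = -2
(L(-4, 3)*v(-6))*9 = (3*(-2))*9 = -6*9 = -54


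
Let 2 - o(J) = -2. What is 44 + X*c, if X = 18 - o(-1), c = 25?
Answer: 394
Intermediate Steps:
o(J) = 4 (o(J) = 2 - 1*(-2) = 2 + 2 = 4)
X = 14 (X = 18 - 1*4 = 18 - 4 = 14)
44 + X*c = 44 + 14*25 = 44 + 350 = 394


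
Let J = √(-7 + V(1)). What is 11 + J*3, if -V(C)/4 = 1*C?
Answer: 11 + 3*I*√11 ≈ 11.0 + 9.9499*I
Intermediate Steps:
V(C) = -4*C
J = I*√11 (J = √(-7 - 4*1) = √(-7 - 4) = √(-11) = I*√11 ≈ 3.3166*I)
11 + J*3 = 11 + (I*√11)*3 = 11 + 3*I*√11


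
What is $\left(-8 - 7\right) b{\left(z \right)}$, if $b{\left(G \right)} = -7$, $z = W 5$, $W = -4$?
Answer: $105$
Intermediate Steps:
$z = -20$ ($z = \left(-4\right) 5 = -20$)
$\left(-8 - 7\right) b{\left(z \right)} = \left(-8 - 7\right) \left(-7\right) = \left(-15\right) \left(-7\right) = 105$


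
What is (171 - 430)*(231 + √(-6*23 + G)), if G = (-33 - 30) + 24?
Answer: -59829 - 259*I*√177 ≈ -59829.0 - 3445.8*I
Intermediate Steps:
G = -39 (G = -63 + 24 = -39)
(171 - 430)*(231 + √(-6*23 + G)) = (171 - 430)*(231 + √(-6*23 - 39)) = -259*(231 + √(-138 - 39)) = -259*(231 + √(-177)) = -259*(231 + I*√177) = -59829 - 259*I*√177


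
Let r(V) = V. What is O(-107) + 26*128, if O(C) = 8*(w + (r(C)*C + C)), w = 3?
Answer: 94088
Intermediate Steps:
O(C) = 24 + 8*C + 8*C² (O(C) = 8*(3 + (C*C + C)) = 8*(3 + (C² + C)) = 8*(3 + (C + C²)) = 8*(3 + C + C²) = 24 + 8*C + 8*C²)
O(-107) + 26*128 = (24 + 8*(-107) + 8*(-107)²) + 26*128 = (24 - 856 + 8*11449) + 3328 = (24 - 856 + 91592) + 3328 = 90760 + 3328 = 94088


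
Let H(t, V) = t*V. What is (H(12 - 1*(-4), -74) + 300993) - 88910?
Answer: 210899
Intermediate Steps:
H(t, V) = V*t
(H(12 - 1*(-4), -74) + 300993) - 88910 = (-74*(12 - 1*(-4)) + 300993) - 88910 = (-74*(12 + 4) + 300993) - 88910 = (-74*16 + 300993) - 88910 = (-1184 + 300993) - 88910 = 299809 - 88910 = 210899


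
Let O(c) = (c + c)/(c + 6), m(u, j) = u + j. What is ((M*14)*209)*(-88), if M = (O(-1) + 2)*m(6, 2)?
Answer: -16479232/5 ≈ -3.2958e+6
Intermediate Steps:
m(u, j) = j + u
O(c) = 2*c/(6 + c) (O(c) = (2*c)/(6 + c) = 2*c/(6 + c))
M = 64/5 (M = (2*(-1)/(6 - 1) + 2)*(2 + 6) = (2*(-1)/5 + 2)*8 = (2*(-1)*(⅕) + 2)*8 = (-⅖ + 2)*8 = (8/5)*8 = 64/5 ≈ 12.800)
((M*14)*209)*(-88) = (((64/5)*14)*209)*(-88) = ((896/5)*209)*(-88) = (187264/5)*(-88) = -16479232/5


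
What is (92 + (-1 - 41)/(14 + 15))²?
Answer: 6895876/841 ≈ 8199.6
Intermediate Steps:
(92 + (-1 - 41)/(14 + 15))² = (92 - 42/29)² = (2626/29)² = 6895876/841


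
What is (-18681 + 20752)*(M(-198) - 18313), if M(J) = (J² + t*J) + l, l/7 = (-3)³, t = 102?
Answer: 1047926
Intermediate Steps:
l = -189 (l = 7*(-3)³ = 7*(-27) = -189)
M(J) = -189 + J² + 102*J (M(J) = (J² + 102*J) - 189 = -189 + J² + 102*J)
(-18681 + 20752)*(M(-198) - 18313) = (-18681 + 20752)*((-189 + (-198)² + 102*(-198)) - 18313) = 2071*((-189 + 39204 - 20196) - 18313) = 2071*(18819 - 18313) = 2071*506 = 1047926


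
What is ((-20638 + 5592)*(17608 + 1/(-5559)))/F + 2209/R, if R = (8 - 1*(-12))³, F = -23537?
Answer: 11782254446910247/1046737464000 ≈ 11256.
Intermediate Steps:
R = 8000 (R = (8 + 12)³ = 20³ = 8000)
((-20638 + 5592)*(17608 + 1/(-5559)))/F + 2209/R = ((-20638 + 5592)*(17608 + 1/(-5559)))/(-23537) + 2209/8000 = -15046*(17608 - 1/5559)*(-1/23537) + 2209*(1/8000) = -15046*97882871/5559*(-1/23537) + 2209/8000 = -1472745677066/5559*(-1/23537) + 2209/8000 = 1472745677066/130842183 + 2209/8000 = 11782254446910247/1046737464000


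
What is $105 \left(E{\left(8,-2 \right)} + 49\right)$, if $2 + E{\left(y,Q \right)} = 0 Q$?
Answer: $4935$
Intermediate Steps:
$E{\left(y,Q \right)} = -2$ ($E{\left(y,Q \right)} = -2 + 0 Q = -2 + 0 = -2$)
$105 \left(E{\left(8,-2 \right)} + 49\right) = 105 \left(-2 + 49\right) = 105 \cdot 47 = 4935$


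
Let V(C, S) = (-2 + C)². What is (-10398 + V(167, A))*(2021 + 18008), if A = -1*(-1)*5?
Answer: 337027983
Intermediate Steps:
A = 5 (A = 1*5 = 5)
(-10398 + V(167, A))*(2021 + 18008) = (-10398 + (-2 + 167)²)*(2021 + 18008) = (-10398 + 165²)*20029 = (-10398 + 27225)*20029 = 16827*20029 = 337027983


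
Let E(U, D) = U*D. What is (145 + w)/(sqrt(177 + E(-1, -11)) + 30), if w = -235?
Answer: -675/178 + 45*sqrt(47)/178 ≈ -2.0590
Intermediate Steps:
E(U, D) = D*U
(145 + w)/(sqrt(177 + E(-1, -11)) + 30) = (145 - 235)/(sqrt(177 - 11*(-1)) + 30) = -90/(sqrt(177 + 11) + 30) = -90/(sqrt(188) + 30) = -90/(2*sqrt(47) + 30) = -90/(30 + 2*sqrt(47))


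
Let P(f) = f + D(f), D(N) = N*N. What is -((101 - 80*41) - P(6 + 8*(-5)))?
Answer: 4301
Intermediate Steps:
D(N) = N²
P(f) = f + f²
-((101 - 80*41) - P(6 + 8*(-5))) = -((101 - 80*41) - (6 + 8*(-5))*(1 + (6 + 8*(-5)))) = -((101 - 3280) - (6 - 40)*(1 + (6 - 40))) = -(-3179 - (-34)*(1 - 34)) = -(-3179 - (-34)*(-33)) = -(-3179 - 1*1122) = -(-3179 - 1122) = -1*(-4301) = 4301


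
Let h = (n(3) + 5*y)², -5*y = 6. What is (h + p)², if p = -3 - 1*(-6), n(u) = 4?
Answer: 49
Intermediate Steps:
y = -6/5 (y = -⅕*6 = -6/5 ≈ -1.2000)
h = 4 (h = (4 + 5*(-6/5))² = (4 - 6)² = (-2)² = 4)
p = 3 (p = -3 + 6 = 3)
(h + p)² = (4 + 3)² = 7² = 49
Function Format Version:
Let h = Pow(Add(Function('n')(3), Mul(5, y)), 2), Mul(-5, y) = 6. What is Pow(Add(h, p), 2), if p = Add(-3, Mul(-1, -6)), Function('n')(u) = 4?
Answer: 49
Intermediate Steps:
y = Rational(-6, 5) (y = Mul(Rational(-1, 5), 6) = Rational(-6, 5) ≈ -1.2000)
h = 4 (h = Pow(Add(4, Mul(5, Rational(-6, 5))), 2) = Pow(Add(4, -6), 2) = Pow(-2, 2) = 4)
p = 3 (p = Add(-3, 6) = 3)
Pow(Add(h, p), 2) = Pow(Add(4, 3), 2) = Pow(7, 2) = 49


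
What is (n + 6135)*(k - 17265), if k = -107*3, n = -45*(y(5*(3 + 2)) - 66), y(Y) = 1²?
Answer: -159329160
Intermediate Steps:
y(Y) = 1
n = 2925 (n = -45*(1 - 66) = -45*(-65) = 2925)
k = -321
(n + 6135)*(k - 17265) = (2925 + 6135)*(-321 - 17265) = 9060*(-17586) = -159329160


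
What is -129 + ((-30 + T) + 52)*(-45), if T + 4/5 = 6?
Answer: -1353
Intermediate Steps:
T = 26/5 (T = -4/5 + 6 = 26/5 ≈ 5.2000)
-129 + ((-30 + T) + 52)*(-45) = -129 + ((-30 + 26/5) + 52)*(-45) = -129 + (-124/5 + 52)*(-45) = -129 + (136/5)*(-45) = -129 - 1224 = -1353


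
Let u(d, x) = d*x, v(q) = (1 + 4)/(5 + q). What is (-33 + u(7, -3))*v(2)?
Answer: -270/7 ≈ -38.571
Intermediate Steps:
v(q) = 5/(5 + q)
(-33 + u(7, -3))*v(2) = (-33 + 7*(-3))*(5/(5 + 2)) = (-33 - 21)*(5/7) = -270/7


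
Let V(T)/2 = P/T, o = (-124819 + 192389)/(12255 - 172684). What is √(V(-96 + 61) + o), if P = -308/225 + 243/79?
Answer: 64*I*√5606857961024215/6653792775 ≈ 0.72023*I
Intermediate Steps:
o = -67570/160429 (o = 67570/(-160429) = 67570*(-1/160429) = -67570/160429 ≈ -0.42118)
P = 30343/17775 (P = -308*1/225 + 243*(1/79) = -308/225 + 243/79 = 30343/17775 ≈ 1.7071)
V(T) = 60686/(17775*T) (V(T) = 2*(30343/(17775*T)) = 60686/(17775*T))
√(V(-96 + 61) + o) = √(60686/(17775*(-96 + 61)) - 67570/160429) = √((60686/17775)/(-35) - 67570/160429) = √((60686/17775)*(-1/35) - 67570/160429) = √(-60686/622125 - 67570/160429) = √(-51772780544/99806891625) = 64*I*√5606857961024215/6653792775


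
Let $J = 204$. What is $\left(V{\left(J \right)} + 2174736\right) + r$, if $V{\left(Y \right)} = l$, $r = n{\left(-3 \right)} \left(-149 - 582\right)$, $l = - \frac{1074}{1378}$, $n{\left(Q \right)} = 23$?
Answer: $\frac{1486808410}{689} \approx 2.1579 \cdot 10^{6}$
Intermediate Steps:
$l = - \frac{537}{689}$ ($l = \left(-1074\right) \frac{1}{1378} = - \frac{537}{689} \approx -0.77939$)
$r = -16813$ ($r = 23 \left(-149 - 582\right) = 23 \left(-731\right) = -16813$)
$V{\left(Y \right)} = - \frac{537}{689}$
$\left(V{\left(J \right)} + 2174736\right) + r = \left(- \frac{537}{689} + 2174736\right) - 16813 = \frac{1498392567}{689} - 16813 = \frac{1486808410}{689}$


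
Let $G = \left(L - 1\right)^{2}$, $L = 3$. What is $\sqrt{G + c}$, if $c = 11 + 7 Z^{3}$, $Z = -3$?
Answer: $i \sqrt{174} \approx 13.191 i$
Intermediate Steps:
$c = -178$ ($c = 11 + 7 \left(-3\right)^{3} = 11 + 7 \left(-27\right) = 11 - 189 = -178$)
$G = 4$ ($G = \left(3 - 1\right)^{2} = 2^{2} = 4$)
$\sqrt{G + c} = \sqrt{4 - 178} = \sqrt{-174} = i \sqrt{174}$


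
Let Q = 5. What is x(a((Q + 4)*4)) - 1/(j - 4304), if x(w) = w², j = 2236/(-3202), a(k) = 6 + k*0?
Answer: 248107193/6891822 ≈ 36.000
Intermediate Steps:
a(k) = 6 (a(k) = 6 + 0 = 6)
j = -1118/1601 (j = 2236*(-1/3202) = -1118/1601 ≈ -0.69831)
x(a((Q + 4)*4)) - 1/(j - 4304) = 6² - 1/(-1118/1601 - 4304) = 36 - 1/(-6891822/1601) = 36 - 1*(-1601/6891822) = 36 + 1601/6891822 = 248107193/6891822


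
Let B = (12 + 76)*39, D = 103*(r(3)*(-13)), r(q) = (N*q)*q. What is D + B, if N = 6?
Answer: -68874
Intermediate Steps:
r(q) = 6*q**2 (r(q) = (6*q)*q = 6*q**2)
D = -72306 (D = 103*((6*3**2)*(-13)) = 103*((6*9)*(-13)) = 103*(54*(-13)) = 103*(-702) = -72306)
B = 3432 (B = 88*39 = 3432)
D + B = -72306 + 3432 = -68874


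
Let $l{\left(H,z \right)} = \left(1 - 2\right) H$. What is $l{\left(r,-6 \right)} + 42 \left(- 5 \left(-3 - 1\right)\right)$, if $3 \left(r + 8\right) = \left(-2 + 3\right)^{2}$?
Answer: $\frac{2543}{3} \approx 847.67$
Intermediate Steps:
$r = - \frac{23}{3}$ ($r = -8 + \frac{\left(-2 + 3\right)^{2}}{3} = -8 + \frac{1^{2}}{3} = -8 + \frac{1}{3} \cdot 1 = -8 + \frac{1}{3} = - \frac{23}{3} \approx -7.6667$)
$l{\left(H,z \right)} = - H$
$l{\left(r,-6 \right)} + 42 \left(- 5 \left(-3 - 1\right)\right) = \left(-1\right) \left(- \frac{23}{3}\right) + 42 \left(- 5 \left(-3 - 1\right)\right) = \frac{23}{3} + 42 \left(\left(-5\right) \left(-4\right)\right) = \frac{23}{3} + 42 \cdot 20 = \frac{23}{3} + 840 = \frac{2543}{3}$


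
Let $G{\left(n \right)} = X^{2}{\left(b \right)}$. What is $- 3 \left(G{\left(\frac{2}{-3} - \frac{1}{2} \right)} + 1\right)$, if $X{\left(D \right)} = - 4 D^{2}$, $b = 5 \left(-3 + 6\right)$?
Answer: $-2430003$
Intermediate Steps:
$b = 15$ ($b = 5 \cdot 3 = 15$)
$G{\left(n \right)} = 810000$ ($G{\left(n \right)} = \left(- 4 \cdot 15^{2}\right)^{2} = \left(\left(-4\right) 225\right)^{2} = \left(-900\right)^{2} = 810000$)
$- 3 \left(G{\left(\frac{2}{-3} - \frac{1}{2} \right)} + 1\right) = - 3 \left(810000 + 1\right) = \left(-3\right) 810001 = -2430003$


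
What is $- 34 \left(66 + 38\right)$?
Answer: $-3536$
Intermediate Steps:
$- 34 \left(66 + 38\right) = \left(-34\right) 104 = -3536$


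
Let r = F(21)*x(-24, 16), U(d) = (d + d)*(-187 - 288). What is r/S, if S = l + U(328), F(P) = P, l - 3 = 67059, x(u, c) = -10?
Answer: 15/17467 ≈ 0.00085876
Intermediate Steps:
U(d) = -950*d (U(d) = (2*d)*(-475) = -950*d)
l = 67062 (l = 3 + 67059 = 67062)
S = -244538 (S = 67062 - 950*328 = 67062 - 311600 = -244538)
r = -210 (r = 21*(-10) = -210)
r/S = -210/(-244538) = -210*(-1/244538) = 15/17467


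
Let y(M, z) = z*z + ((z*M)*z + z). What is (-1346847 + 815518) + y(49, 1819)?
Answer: 164908540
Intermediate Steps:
y(M, z) = z + z² + M*z² (y(M, z) = z² + ((M*z)*z + z) = z² + (M*z² + z) = z² + (z + M*z²) = z + z² + M*z²)
(-1346847 + 815518) + y(49, 1819) = (-1346847 + 815518) + 1819*(1 + 1819 + 49*1819) = -531329 + 1819*(1 + 1819 + 89131) = -531329 + 1819*90951 = -531329 + 165439869 = 164908540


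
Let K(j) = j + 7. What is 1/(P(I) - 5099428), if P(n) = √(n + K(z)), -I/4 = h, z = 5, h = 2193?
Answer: -1274857/6501041483986 - I*√2190/13002082967972 ≈ -1.961e-7 - 3.5992e-12*I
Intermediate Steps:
I = -8772 (I = -4*2193 = -8772)
K(j) = 7 + j
P(n) = √(12 + n) (P(n) = √(n + (7 + 5)) = √(n + 12) = √(12 + n))
1/(P(I) - 5099428) = 1/(√(12 - 8772) - 5099428) = 1/(√(-8760) - 5099428) = 1/(2*I*√2190 - 5099428) = 1/(-5099428 + 2*I*√2190)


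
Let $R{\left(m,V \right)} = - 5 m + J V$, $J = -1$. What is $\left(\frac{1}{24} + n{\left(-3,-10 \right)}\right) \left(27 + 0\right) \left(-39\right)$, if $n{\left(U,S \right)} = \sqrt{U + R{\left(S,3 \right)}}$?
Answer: $- \frac{351}{8} - 2106 \sqrt{11} \approx -7028.7$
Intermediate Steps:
$R{\left(m,V \right)} = - V - 5 m$ ($R{\left(m,V \right)} = - 5 m - V = - V - 5 m$)
$n{\left(U,S \right)} = \sqrt{-3 + U - 5 S}$ ($n{\left(U,S \right)} = \sqrt{U - \left(3 + 5 S\right)} = \sqrt{-3 + U - 5 S}$)
$\left(\frac{1}{24} + n{\left(-3,-10 \right)}\right) \left(27 + 0\right) \left(-39\right) = \left(\frac{1}{24} + \sqrt{-3 - 3 - -50}\right) \left(27 + 0\right) \left(-39\right) = \left(\frac{1}{24} + \sqrt{-3 - 3 + 50}\right) 27 \left(-39\right) = \left(\frac{1}{24} + \sqrt{44}\right) 27 \left(-39\right) = \left(\frac{1}{24} + 2 \sqrt{11}\right) 27 \left(-39\right) = \left(\frac{9}{8} + 54 \sqrt{11}\right) \left(-39\right) = - \frac{351}{8} - 2106 \sqrt{11}$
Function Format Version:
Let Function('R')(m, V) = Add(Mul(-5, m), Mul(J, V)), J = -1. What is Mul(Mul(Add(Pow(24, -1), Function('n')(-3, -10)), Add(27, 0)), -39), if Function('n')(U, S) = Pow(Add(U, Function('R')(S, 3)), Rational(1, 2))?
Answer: Add(Rational(-351, 8), Mul(-2106, Pow(11, Rational(1, 2)))) ≈ -7028.7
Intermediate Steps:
Function('R')(m, V) = Add(Mul(-1, V), Mul(-5, m)) (Function('R')(m, V) = Add(Mul(-5, m), Mul(-1, V)) = Add(Mul(-1, V), Mul(-5, m)))
Function('n')(U, S) = Pow(Add(-3, U, Mul(-5, S)), Rational(1, 2)) (Function('n')(U, S) = Pow(Add(U, Add(Mul(-1, 3), Mul(-5, S))), Rational(1, 2)) = Pow(Add(U, Add(-3, Mul(-5, S))), Rational(1, 2)) = Pow(Add(-3, U, Mul(-5, S)), Rational(1, 2)))
Mul(Mul(Add(Pow(24, -1), Function('n')(-3, -10)), Add(27, 0)), -39) = Mul(Mul(Add(Pow(24, -1), Pow(Add(-3, -3, Mul(-5, -10)), Rational(1, 2))), Add(27, 0)), -39) = Mul(Mul(Add(Rational(1, 24), Pow(Add(-3, -3, 50), Rational(1, 2))), 27), -39) = Mul(Mul(Add(Rational(1, 24), Pow(44, Rational(1, 2))), 27), -39) = Mul(Mul(Add(Rational(1, 24), Mul(2, Pow(11, Rational(1, 2)))), 27), -39) = Mul(Add(Rational(9, 8), Mul(54, Pow(11, Rational(1, 2)))), -39) = Add(Rational(-351, 8), Mul(-2106, Pow(11, Rational(1, 2))))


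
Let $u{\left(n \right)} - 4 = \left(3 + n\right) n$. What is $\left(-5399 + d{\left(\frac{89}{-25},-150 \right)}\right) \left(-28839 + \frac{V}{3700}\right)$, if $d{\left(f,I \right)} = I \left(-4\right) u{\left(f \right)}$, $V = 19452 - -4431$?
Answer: $\frac{4808193074607}{92500} \approx 5.198 \cdot 10^{7}$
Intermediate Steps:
$u{\left(n \right)} = 4 + n \left(3 + n\right)$ ($u{\left(n \right)} = 4 + \left(3 + n\right) n = 4 + n \left(3 + n\right)$)
$V = 23883$ ($V = 19452 + 4431 = 23883$)
$d{\left(f,I \right)} = - 4 I \left(4 + f^{2} + 3 f\right)$ ($d{\left(f,I \right)} = I \left(-4\right) \left(4 + f^{2} + 3 f\right) = - 4 I \left(4 + f^{2} + 3 f\right)$)
$\left(-5399 + d{\left(\frac{89}{-25},-150 \right)}\right) \left(-28839 + \frac{V}{3700}\right) = \left(-5399 - - 600 \left(4 + \left(\frac{89}{-25}\right)^{2} + 3 \frac{89}{-25}\right)\right) \left(-28839 + \frac{23883}{3700}\right) = \left(-5399 - - 600 \left(4 + \left(89 \left(- \frac{1}{25}\right)\right)^{2} + 3 \cdot 89 \left(- \frac{1}{25}\right)\right)\right) \left(-28839 + 23883 \cdot \frac{1}{3700}\right) = \left(-5399 - - 600 \left(4 + \left(- \frac{89}{25}\right)^{2} + 3 \left(- \frac{89}{25}\right)\right)\right) \left(-28839 + \frac{23883}{3700}\right) = \left(-5399 - - 600 \left(4 + \frac{7921}{625} - \frac{267}{25}\right)\right) \left(- \frac{106680417}{3700}\right) = \left(-5399 - \left(-600\right) \frac{3746}{625}\right) \left(- \frac{106680417}{3700}\right) = \left(-5399 + \frac{89904}{25}\right) \left(- \frac{106680417}{3700}\right) = \left(- \frac{45071}{25}\right) \left(- \frac{106680417}{3700}\right) = \frac{4808193074607}{92500}$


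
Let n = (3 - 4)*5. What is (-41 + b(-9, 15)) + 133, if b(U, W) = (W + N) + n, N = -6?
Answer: 96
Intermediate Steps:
n = -5 (n = -1*5 = -5)
b(U, W) = -11 + W (b(U, W) = (W - 6) - 5 = (-6 + W) - 5 = -11 + W)
(-41 + b(-9, 15)) + 133 = (-41 + (-11 + 15)) + 133 = (-41 + 4) + 133 = -37 + 133 = 96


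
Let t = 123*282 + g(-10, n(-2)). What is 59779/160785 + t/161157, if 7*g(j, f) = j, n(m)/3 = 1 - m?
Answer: 35491313947/60460465905 ≈ 0.58702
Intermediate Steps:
n(m) = 3 - 3*m (n(m) = 3*(1 - m) = 3 - 3*m)
g(j, f) = j/7
t = 242792/7 (t = 123*282 + (⅐)*(-10) = 34686 - 10/7 = 242792/7 ≈ 34685.)
59779/160785 + t/161157 = 59779/160785 + (242792/7)/161157 = 59779*(1/160785) + (242792/7)*(1/161157) = 59779/160785 + 242792/1128099 = 35491313947/60460465905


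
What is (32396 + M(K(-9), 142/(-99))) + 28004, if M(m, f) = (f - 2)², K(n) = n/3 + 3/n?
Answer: 592096000/9801 ≈ 60412.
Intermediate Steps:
K(n) = 3/n + n/3 (K(n) = n*(⅓) + 3/n = n/3 + 3/n = 3/n + n/3)
M(m, f) = (-2 + f)²
(32396 + M(K(-9), 142/(-99))) + 28004 = (32396 + (-2 + 142/(-99))²) + 28004 = (32396 + (-2 + 142*(-1/99))²) + 28004 = (32396 + (-2 - 142/99)²) + 28004 = (32396 + (-340/99)²) + 28004 = (32396 + 115600/9801) + 28004 = 317628796/9801 + 28004 = 592096000/9801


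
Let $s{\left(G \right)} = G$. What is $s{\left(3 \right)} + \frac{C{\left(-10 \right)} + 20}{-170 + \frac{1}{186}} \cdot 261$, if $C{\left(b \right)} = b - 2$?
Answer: $- \frac{293511}{31619} \approx -9.2827$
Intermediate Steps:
$C{\left(b \right)} = -2 + b$
$s{\left(3 \right)} + \frac{C{\left(-10 \right)} + 20}{-170 + \frac{1}{186}} \cdot 261 = 3 + \frac{\left(-2 - 10\right) + 20}{-170 + \frac{1}{186}} \cdot 261 = 3 + \frac{-12 + 20}{-170 + \frac{1}{186}} \cdot 261 = 3 + \frac{8}{- \frac{31619}{186}} \cdot 261 = 3 + 8 \left(- \frac{186}{31619}\right) 261 = 3 - \frac{388368}{31619} = - \frac{293511}{31619}$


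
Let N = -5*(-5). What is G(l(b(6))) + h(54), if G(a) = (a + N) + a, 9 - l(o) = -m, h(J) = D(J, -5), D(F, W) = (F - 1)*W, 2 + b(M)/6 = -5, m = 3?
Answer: -216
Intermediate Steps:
b(M) = -42 (b(M) = -12 + 6*(-5) = -12 - 30 = -42)
D(F, W) = W*(-1 + F) (D(F, W) = (-1 + F)*W = W*(-1 + F))
h(J) = 5 - 5*J (h(J) = -5*(-1 + J) = 5 - 5*J)
l(o) = 12 (l(o) = 9 - (-1)*3 = 9 - 1*(-3) = 9 + 3 = 12)
N = 25
G(a) = 25 + 2*a (G(a) = (a + 25) + a = (25 + a) + a = 25 + 2*a)
G(l(b(6))) + h(54) = (25 + 2*12) + (5 - 5*54) = (25 + 24) + (5 - 270) = 49 - 265 = -216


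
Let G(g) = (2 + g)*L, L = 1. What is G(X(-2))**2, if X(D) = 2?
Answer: 16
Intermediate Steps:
G(g) = 2 + g (G(g) = (2 + g)*1 = 2 + g)
G(X(-2))**2 = (2 + 2)**2 = 4**2 = 16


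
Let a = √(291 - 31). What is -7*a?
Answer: -14*√65 ≈ -112.87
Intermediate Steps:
a = 2*√65 (a = √260 = 2*√65 ≈ 16.125)
-7*a = -14*√65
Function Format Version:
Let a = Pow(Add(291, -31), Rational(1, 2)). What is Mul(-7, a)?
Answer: Mul(-14, Pow(65, Rational(1, 2))) ≈ -112.87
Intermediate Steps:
a = Mul(2, Pow(65, Rational(1, 2))) (a = Pow(260, Rational(1, 2)) = Mul(2, Pow(65, Rational(1, 2))) ≈ 16.125)
Mul(-7, a) = Mul(-7, Mul(2, Pow(65, Rational(1, 2)))) = Mul(-14, Pow(65, Rational(1, 2)))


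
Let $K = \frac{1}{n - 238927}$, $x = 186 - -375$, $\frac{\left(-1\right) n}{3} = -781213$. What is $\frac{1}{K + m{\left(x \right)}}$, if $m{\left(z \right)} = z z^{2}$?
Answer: $\frac{2104712}{371604753662473} \approx 5.6638 \cdot 10^{-9}$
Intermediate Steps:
$n = 2343639$ ($n = \left(-3\right) \left(-781213\right) = 2343639$)
$x = 561$ ($x = 186 + 375 = 561$)
$K = \frac{1}{2104712}$ ($K = \frac{1}{2343639 - 238927} = \frac{1}{2104712} \approx 4.7512 \cdot 10^{-7}$)
$m{\left(z \right)} = z^{3}$
$\frac{1}{K + m{\left(x \right)}} = \frac{1}{\frac{1}{2104712} + 561^{3}} = \frac{1}{\frac{1}{2104712} + 176558481} = \frac{1}{\frac{371604753662473}{2104712}} = \frac{2104712}{371604753662473}$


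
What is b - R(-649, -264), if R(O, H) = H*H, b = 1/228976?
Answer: -15958711295/228976 ≈ -69696.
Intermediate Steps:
b = 1/228976 ≈ 4.3673e-6
R(O, H) = H**2
b - R(-649, -264) = 1/228976 - 1*(-264)**2 = 1/228976 - 1*69696 = 1/228976 - 69696 = -15958711295/228976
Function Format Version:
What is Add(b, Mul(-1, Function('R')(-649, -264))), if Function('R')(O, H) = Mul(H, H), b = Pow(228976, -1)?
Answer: Rational(-15958711295, 228976) ≈ -69696.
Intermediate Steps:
b = Rational(1, 228976) ≈ 4.3673e-6
Function('R')(O, H) = Pow(H, 2)
Add(b, Mul(-1, Function('R')(-649, -264))) = Add(Rational(1, 228976), Mul(-1, Pow(-264, 2))) = Add(Rational(1, 228976), Mul(-1, 69696)) = Add(Rational(1, 228976), -69696) = Rational(-15958711295, 228976)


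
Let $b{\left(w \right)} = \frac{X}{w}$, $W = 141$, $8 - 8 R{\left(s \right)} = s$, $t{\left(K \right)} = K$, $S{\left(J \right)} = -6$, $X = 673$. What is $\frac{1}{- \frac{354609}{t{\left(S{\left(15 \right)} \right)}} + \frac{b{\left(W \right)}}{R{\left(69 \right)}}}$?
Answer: $\frac{17202}{1016653235} \approx 1.692 \cdot 10^{-5}$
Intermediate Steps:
$R{\left(s \right)} = 1 - \frac{s}{8}$
$b{\left(w \right)} = \frac{673}{w}$
$\frac{1}{- \frac{354609}{t{\left(S{\left(15 \right)} \right)}} + \frac{b{\left(W \right)}}{R{\left(69 \right)}}} = \frac{1}{- \frac{354609}{-6} + \frac{673 \cdot \frac{1}{141}}{1 - \frac{69}{8}}} = \frac{1}{\left(-354609\right) \left(- \frac{1}{6}\right) + \frac{673 \cdot \frac{1}{141}}{1 - \frac{69}{8}}} = \frac{1}{\frac{118203}{2} + \frac{673}{141 \left(- \frac{61}{8}\right)}} = \frac{1}{\frac{118203}{2} + \frac{673}{141} \left(- \frac{8}{61}\right)} = \frac{1}{\frac{118203}{2} - \frac{5384}{8601}} = \frac{1}{\frac{1016653235}{17202}} = \frac{17202}{1016653235}$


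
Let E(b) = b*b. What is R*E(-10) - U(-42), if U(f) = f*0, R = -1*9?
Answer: -900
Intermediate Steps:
E(b) = b**2
R = -9
U(f) = 0
R*E(-10) - U(-42) = -9*(-10)**2 - 1*0 = -9*100 + 0 = -900 + 0 = -900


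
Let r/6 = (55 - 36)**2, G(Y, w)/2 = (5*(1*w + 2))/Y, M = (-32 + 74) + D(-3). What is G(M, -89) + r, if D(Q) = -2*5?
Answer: 34221/16 ≈ 2138.8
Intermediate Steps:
D(Q) = -10
M = 32 (M = (-32 + 74) - 10 = 42 - 10 = 32)
G(Y, w) = 2*(10 + 5*w)/Y (G(Y, w) = 2*((5*(1*w + 2))/Y) = 2*((5*(w + 2))/Y) = 2*((5*(2 + w))/Y) = 2*((10 + 5*w)/Y) = 2*(10 + 5*w)/Y)
r = 2166 (r = 6*(55 - 36)**2 = 6*19**2 = 6*361 = 2166)
G(M, -89) + r = 10*(2 - 89)/32 + 2166 = 10*(1/32)*(-87) + 2166 = -435/16 + 2166 = 34221/16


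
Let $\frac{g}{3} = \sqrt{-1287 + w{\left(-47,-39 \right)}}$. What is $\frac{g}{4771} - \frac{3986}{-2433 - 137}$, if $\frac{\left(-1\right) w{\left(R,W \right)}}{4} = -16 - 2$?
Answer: $\frac{1993}{1285} + \frac{27 i \sqrt{15}}{4771} \approx 1.551 + 0.021918 i$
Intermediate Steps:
$w{\left(R,W \right)} = 72$ ($w{\left(R,W \right)} = - 4 \left(-16 - 2\right) = \left(-4\right) \left(-18\right) = 72$)
$g = 27 i \sqrt{15}$ ($g = 3 \sqrt{-1287 + 72} = 3 \sqrt{-1215} = 3 \cdot 9 i \sqrt{15} = 27 i \sqrt{15} \approx 104.57 i$)
$\frac{g}{4771} - \frac{3986}{-2433 - 137} = \frac{27 i \sqrt{15}}{4771} - \frac{3986}{-2433 - 137} = 27 i \sqrt{15} \cdot \frac{1}{4771} - \frac{3986}{-2433 - 137} = \frac{27 i \sqrt{15}}{4771} - \frac{3986}{-2570} = \frac{27 i \sqrt{15}}{4771} - - \frac{1993}{1285} = \frac{27 i \sqrt{15}}{4771} + \frac{1993}{1285} = \frac{1993}{1285} + \frac{27 i \sqrt{15}}{4771}$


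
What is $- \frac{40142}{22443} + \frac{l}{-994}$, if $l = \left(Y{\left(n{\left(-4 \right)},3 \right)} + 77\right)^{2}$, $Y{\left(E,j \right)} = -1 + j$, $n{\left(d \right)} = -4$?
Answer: $- \frac{179967911}{22308342} \approx -8.0673$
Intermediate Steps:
$l = 6241$ ($l = \left(\left(-1 + 3\right) + 77\right)^{2} = \left(2 + 77\right)^{2} = 79^{2} = 6241$)
$- \frac{40142}{22443} + \frac{l}{-994} = - \frac{40142}{22443} + \frac{6241}{-994} = \left(-40142\right) \frac{1}{22443} + 6241 \left(- \frac{1}{994}\right) = - \frac{40142}{22443} - \frac{6241}{994} = - \frac{179967911}{22308342}$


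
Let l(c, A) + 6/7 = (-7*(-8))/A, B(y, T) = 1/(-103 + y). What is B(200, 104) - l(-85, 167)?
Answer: 60339/113393 ≈ 0.53212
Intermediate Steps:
l(c, A) = -6/7 + 56/A (l(c, A) = -6/7 + (-7*(-8))/A = -6/7 + 56/A)
B(200, 104) - l(-85, 167) = 1/(-103 + 200) - (-6/7 + 56/167) = 1/97 - (-6/7 + 56*(1/167)) = 1/97 - (-6/7 + 56/167) = 1/97 - 1*(-610/1169) = 1/97 + 610/1169 = 60339/113393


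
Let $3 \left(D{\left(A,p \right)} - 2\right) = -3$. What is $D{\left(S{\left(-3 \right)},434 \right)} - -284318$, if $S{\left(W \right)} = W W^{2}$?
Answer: $284319$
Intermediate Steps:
$S{\left(W \right)} = W^{3}$
$D{\left(A,p \right)} = 1$ ($D{\left(A,p \right)} = 2 + \frac{1}{3} \left(-3\right) = 2 - 1 = 1$)
$D{\left(S{\left(-3 \right)},434 \right)} - -284318 = 1 - -284318 = 1 + 284318 = 284319$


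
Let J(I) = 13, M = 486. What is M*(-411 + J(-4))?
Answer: -193428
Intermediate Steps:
M*(-411 + J(-4)) = 486*(-411 + 13) = 486*(-398) = -193428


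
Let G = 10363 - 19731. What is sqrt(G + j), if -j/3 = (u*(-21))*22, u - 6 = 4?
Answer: 2*sqrt(1123) ≈ 67.022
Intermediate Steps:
u = 10 (u = 6 + 4 = 10)
G = -9368
j = 13860 (j = -3*10*(-21)*22 = -(-630)*22 = -3*(-4620) = 13860)
sqrt(G + j) = sqrt(-9368 + 13860) = sqrt(4492) = 2*sqrt(1123)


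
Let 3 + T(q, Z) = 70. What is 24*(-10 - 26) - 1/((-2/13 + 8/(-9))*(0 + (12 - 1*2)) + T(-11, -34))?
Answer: -5718933/6619 ≈ -864.02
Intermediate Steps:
T(q, Z) = 67 (T(q, Z) = -3 + 70 = 67)
24*(-10 - 26) - 1/((-2/13 + 8/(-9))*(0 + (12 - 1*2)) + T(-11, -34)) = 24*(-10 - 26) - 1/((-2/13 + 8/(-9))*(0 + (12 - 1*2)) + 67) = 24*(-36) - 1/((-2*1/13 + 8*(-1/9))*(0 + (12 - 2)) + 67) = -864 - 1/((-2/13 - 8/9)*(0 + 10) + 67) = -864 - 1/(-122/117*10 + 67) = -864 - 1/(-1220/117 + 67) = -864 - 1/6619/117 = -864 - 1*117/6619 = -864 - 117/6619 = -5718933/6619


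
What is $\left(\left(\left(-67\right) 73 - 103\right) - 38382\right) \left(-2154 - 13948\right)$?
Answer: $698440352$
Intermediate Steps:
$\left(\left(\left(-67\right) 73 - 103\right) - 38382\right) \left(-2154 - 13948\right) = \left(\left(-4891 - 103\right) - 38382\right) \left(-16102\right) = \left(-4994 - 38382\right) \left(-16102\right) = \left(-43376\right) \left(-16102\right) = 698440352$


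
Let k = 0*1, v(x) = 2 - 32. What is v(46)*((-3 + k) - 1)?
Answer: 120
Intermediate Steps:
v(x) = -30
k = 0
v(46)*((-3 + k) - 1) = -30*((-3 + 0) - 1) = -30*(-3 - 1) = -30*(-4) = 120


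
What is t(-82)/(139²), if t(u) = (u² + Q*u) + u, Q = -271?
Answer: 28864/19321 ≈ 1.4939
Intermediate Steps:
t(u) = u² - 270*u (t(u) = (u² - 271*u) + u = u² - 270*u)
t(-82)/(139²) = (-82*(-270 - 82))/(139²) = -82*(-352)/19321 = 28864*(1/19321) = 28864/19321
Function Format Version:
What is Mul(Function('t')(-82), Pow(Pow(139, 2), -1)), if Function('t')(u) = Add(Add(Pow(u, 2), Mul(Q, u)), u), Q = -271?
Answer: Rational(28864, 19321) ≈ 1.4939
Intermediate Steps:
Function('t')(u) = Add(Pow(u, 2), Mul(-270, u)) (Function('t')(u) = Add(Add(Pow(u, 2), Mul(-271, u)), u) = Add(Pow(u, 2), Mul(-270, u)))
Mul(Function('t')(-82), Pow(Pow(139, 2), -1)) = Mul(Mul(-82, Add(-270, -82)), Pow(Pow(139, 2), -1)) = Mul(Mul(-82, -352), Pow(19321, -1)) = Mul(28864, Rational(1, 19321)) = Rational(28864, 19321)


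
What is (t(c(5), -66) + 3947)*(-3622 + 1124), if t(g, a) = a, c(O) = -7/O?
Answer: -9694738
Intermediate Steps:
(t(c(5), -66) + 3947)*(-3622 + 1124) = (-66 + 3947)*(-3622 + 1124) = 3881*(-2498) = -9694738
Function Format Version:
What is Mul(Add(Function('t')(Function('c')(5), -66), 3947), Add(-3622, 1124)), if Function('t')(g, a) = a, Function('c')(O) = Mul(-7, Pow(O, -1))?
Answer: -9694738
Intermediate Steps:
Mul(Add(Function('t')(Function('c')(5), -66), 3947), Add(-3622, 1124)) = Mul(Add(-66, 3947), Add(-3622, 1124)) = Mul(3881, -2498) = -9694738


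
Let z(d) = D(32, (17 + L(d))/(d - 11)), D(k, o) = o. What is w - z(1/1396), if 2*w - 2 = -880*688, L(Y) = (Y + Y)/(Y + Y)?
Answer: -4648225117/15355 ≈ -3.0272e+5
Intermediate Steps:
L(Y) = 1 (L(Y) = (2*Y)/((2*Y)) = (2*Y)*(1/(2*Y)) = 1)
w = -302719 (w = 1 + (-880*688)/2 = 1 + (½)*(-605440) = 1 - 302720 = -302719)
z(d) = 18/(-11 + d) (z(d) = (17 + 1)/(d - 11) = 18/(-11 + d))
w - z(1/1396) = -302719 - 18/(-11 + 1/1396) = -302719 - 18/(-15355/1396) = -302719 - 18*(-1396)/15355 = -302719 - 1*(-25128/15355) = -302719 + 25128/15355 = -4648225117/15355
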